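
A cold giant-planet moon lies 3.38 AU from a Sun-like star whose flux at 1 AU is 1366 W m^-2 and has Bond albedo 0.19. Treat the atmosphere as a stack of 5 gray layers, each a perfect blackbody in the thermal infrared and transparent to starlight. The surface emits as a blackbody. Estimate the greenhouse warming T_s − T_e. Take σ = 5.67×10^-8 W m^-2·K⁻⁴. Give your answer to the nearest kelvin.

81 K

By the inverse-square law, S = 1366/3.38² = 119.6 W m^-2.
OLR = S(1−α)/4 = 24.21 W m^-2; the top layer radiates at T_e = 143.8 K.
Surface: T_s = (6)^¼·T_e = 225.0 K.
Warming: T_s − T_e = 81.23 K.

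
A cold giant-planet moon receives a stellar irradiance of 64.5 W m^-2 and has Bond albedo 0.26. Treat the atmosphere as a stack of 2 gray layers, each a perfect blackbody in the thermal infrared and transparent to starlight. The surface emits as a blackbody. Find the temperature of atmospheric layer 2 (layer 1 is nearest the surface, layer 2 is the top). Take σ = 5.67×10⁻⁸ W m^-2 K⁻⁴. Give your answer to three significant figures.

Top-of-atmosphere balance: σT_e⁴ = S(1−α)/4 = 11.93 W m^-2 → T_e = 120.4 K.
In the N-layer model, layer k (counted from the surface) has T_k = (N+1−k)^(1/4)·T_e.
T_2 = (1)^(1/4)·120.4 = 120.4 K.

120 K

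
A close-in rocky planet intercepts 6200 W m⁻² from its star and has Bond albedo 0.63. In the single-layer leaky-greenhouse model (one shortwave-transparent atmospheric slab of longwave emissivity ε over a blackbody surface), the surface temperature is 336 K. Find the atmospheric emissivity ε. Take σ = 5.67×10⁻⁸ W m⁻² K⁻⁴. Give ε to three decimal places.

First, T_e = [6200·(1−0.63)/(4σ)]^(1/4) = 317.1 K.
Since (2−ε)/2 = (T_e/T_s)⁴ = 0.7936, ε = 0.4128.

0.413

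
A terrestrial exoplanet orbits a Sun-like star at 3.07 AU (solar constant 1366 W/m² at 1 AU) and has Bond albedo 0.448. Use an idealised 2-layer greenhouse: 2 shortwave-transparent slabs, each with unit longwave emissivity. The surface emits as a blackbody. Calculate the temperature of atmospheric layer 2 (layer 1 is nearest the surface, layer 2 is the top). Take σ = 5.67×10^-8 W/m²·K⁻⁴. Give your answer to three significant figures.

137 kelvin

Flux at the orbit: S = 1366/(3.07)² = 144.9 W/m².
The effective emission temperature is T_e = [S(1−α)/(4σ)]^¼ = 137.0 K.
The net upward flux σT_e⁴ is constant between every pair of levels, so T_k⁴ = (N+1−k)T_e⁴.
With k = 2: T_2 = (2+1−2)^¼·137.0 K = 137.0 K.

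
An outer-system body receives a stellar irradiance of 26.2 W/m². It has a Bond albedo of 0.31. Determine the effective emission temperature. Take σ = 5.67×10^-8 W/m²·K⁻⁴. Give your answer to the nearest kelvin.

94 K

The planet absorbs (1−α)S over its disc πR² and re-emits over 4πR², so the mean absorbed flux is (1−0.31)·26.20/4 = 4.519 W/m².
Set σT⁴ = 4.519 → T = (4.519/σ)^(1/4) = 94.49 K.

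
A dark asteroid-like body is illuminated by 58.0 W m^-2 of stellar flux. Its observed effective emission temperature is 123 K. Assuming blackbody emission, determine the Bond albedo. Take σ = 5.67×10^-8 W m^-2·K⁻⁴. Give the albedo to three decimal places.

0.105

From σT⁴ = S(1−α)/4 we invert for α: 1−α = 4σT⁴/S.
σT⁴ = 12.98 W m^-2, so 4σT⁴ = 51.91 W m^-2.
1−α = 51.91/58.00 = 0.8950, so α = 0.1050.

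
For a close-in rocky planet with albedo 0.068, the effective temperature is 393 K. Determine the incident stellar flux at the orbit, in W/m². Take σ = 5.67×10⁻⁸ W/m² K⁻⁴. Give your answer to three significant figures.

5800 W/m²

From S(1−α)/4 = σT⁴: S = 4σT⁴/(1−α).
The emitted flux is σT⁴ = 1353 W/m².
So S = 4×1353/(1−0.068) = 5805 W/m².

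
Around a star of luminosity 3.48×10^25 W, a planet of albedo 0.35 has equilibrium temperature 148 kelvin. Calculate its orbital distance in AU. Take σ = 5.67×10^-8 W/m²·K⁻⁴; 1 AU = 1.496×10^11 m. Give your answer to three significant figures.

0.860 AU

Energy balance gives S = 4σT⁴/(1−α) = 167.4 W/m².
From L = 4πd²S, d = √(3.48×10^25/(4π·167.4)) = 1.286×10^11 m = 0.8597 AU.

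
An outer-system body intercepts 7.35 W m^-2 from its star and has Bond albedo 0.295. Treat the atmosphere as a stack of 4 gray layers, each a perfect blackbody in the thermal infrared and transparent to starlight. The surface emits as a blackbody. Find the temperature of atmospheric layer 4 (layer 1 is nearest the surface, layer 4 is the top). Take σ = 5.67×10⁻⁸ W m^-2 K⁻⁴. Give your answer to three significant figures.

Top-of-atmosphere balance: σT_e⁴ = S(1−α)/4 = 1.295 W m^-2 → T_e = 69.14 K.
Each opaque layer satisfies 2T_j⁴ = T_{j−1}⁴ + T_{j+1}⁴, giving T_k⁴ = (N+1−k)T_e⁴.
With k = 4: T_4 = (4+1−4)^¼·69.14 K = 69.14 K.

69.1 K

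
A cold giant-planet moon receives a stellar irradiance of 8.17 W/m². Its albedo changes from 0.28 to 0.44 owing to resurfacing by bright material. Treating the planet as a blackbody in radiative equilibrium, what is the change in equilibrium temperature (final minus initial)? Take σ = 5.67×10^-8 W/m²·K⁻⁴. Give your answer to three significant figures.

Initial: T₁ = [S(1−0.28)/(4σ)]^(1/4) = 71.36 K.
After:  T₂ = [8.170·0.56/(4σ)]^(1/4) = 67.02 K.
ΔT = T₂ − T₁ = -4.346 K.

-4.35 K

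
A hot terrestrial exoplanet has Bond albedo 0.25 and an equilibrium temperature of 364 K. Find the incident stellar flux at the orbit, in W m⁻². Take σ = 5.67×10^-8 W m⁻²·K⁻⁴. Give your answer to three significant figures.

5310 W m⁻²

From S(1−α)/4 = σT⁴: S = 4σT⁴/(1−α).
The emitted flux is σT⁴ = 995.4 W m⁻².
So S = 4×995.4/(1−0.25) = 5309 W m⁻².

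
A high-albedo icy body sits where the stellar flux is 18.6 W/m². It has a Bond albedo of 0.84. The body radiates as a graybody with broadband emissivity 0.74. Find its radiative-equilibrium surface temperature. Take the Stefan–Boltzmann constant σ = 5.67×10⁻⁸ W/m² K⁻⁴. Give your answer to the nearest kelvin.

65 K

The planet absorbs (1−α)S over its disc πR² and re-emits over 4πR², so the mean absorbed flux is (1−0.84)·18.60/4 = 0.7440 W/m².
Equating to εσT⁴ with ε = 0.74: T = (0.7440/0.74σ)^(1/4) = 64.89 K.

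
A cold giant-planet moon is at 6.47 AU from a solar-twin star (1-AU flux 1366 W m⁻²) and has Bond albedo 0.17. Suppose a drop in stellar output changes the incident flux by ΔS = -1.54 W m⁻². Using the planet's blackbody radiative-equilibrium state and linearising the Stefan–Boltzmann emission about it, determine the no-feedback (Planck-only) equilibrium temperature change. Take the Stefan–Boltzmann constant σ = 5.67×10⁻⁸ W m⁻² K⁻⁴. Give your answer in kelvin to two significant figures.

Irradiance scales as 1/d², so S = 1366 W m⁻² × (1/6.47)² = 32.63 W m⁻².
Unperturbed T_e = [32.63·(1−0.17)/(4σ)]^¼ = 104.5 K.
Only a fraction (1−α) is absorbed and it's spread over 4πR², so ΔF = (1−α)ΔS/4 = -0.3196 W m⁻².
Planck response: λ_P = 4σT_e³ = 4·5.67×10⁻⁸·(104.5)³ = 0.2591 W m⁻²/K.
Hence the no-feedback warming is ΔF/(4σT_e³) = -1.23 K.

-1.2 K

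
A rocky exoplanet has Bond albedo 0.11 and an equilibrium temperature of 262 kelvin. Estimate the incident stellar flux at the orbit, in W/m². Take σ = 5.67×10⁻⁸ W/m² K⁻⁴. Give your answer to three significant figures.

1200 W/m²

Invert the energy balance for S: S = 4σT⁴/(1−α).
The emitted flux is σT⁴ = 267.2 W/m².
S = 4·267.2/0.89 = 1201 W/m².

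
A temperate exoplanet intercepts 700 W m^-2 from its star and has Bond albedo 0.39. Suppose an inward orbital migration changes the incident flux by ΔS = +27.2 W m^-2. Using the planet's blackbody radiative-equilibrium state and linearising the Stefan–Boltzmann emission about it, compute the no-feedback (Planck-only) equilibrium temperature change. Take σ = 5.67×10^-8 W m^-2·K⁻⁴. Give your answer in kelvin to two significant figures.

2.0 K

Unperturbed T_e = [700.0·(1−0.39)/(4σ)]^¼ = 208.3 K.
ΔF = Δ[S(1−α)]/4 = (1−0.39)·+27.2/4 = 4.148 W m^-2.
The Planck feedback parameter is 4σT_e³ = 2.050 W m^-2/K.
ΔT₀ = ΔF/λ_P = 4.148/2.050 = 2.02 K.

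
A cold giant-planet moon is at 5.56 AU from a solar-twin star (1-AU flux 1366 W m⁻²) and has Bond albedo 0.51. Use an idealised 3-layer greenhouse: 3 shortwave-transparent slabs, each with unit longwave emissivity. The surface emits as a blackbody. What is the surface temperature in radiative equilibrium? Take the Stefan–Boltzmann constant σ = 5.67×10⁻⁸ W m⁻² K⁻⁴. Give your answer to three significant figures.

Flux at the orbit: S = 1366/(5.56)² = 44.19 W m⁻².
OLR = S(1−α)/4 = 5.413 W m⁻²; the top layer radiates at T_e = 98.85 K.
With N = 3 opaque layers, T_s = (N+1)^(1/4)·T_e = 4^(1/4)·98.85 = 139.8 K.

140 kelvin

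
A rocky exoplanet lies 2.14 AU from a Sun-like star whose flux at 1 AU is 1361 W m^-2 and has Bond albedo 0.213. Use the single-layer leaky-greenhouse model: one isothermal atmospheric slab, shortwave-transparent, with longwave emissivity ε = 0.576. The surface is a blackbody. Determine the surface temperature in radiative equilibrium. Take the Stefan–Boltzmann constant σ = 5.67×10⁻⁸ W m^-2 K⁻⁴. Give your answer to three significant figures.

Irradiance scales as 1/d², so S = 1361 W m^-2 × (1/2.14)² = 297.2 W m^-2.
Effective emission temperature (TOA balance): σT_e⁴ = S(1−α)/4 = 58.47 W m^-2 → T_e = 179.2 K.
For a single slab of emissivity ε, T_s⁴ = 2T_e⁴/(2−ε); thus T_s = 179.2·(1.404)^(1/4) = 195.1 K.

195 kelvin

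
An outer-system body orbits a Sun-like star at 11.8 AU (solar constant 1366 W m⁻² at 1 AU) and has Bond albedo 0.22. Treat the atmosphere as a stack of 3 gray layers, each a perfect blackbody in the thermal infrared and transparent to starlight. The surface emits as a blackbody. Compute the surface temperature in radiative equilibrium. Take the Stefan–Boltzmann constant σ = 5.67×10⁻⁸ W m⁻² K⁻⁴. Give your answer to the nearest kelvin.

Irradiance scales as 1/d², so S = 1366 W m⁻² × (1/11.8)² = 9.810 W m⁻².
The effective emission temperature is T_e = [S(1−α)/(4σ)]^¼ = 76.21 K.
For an N-layer opaque stack, T_s⁴ = (N+1)T_e⁴, hence T_s = (4)^(1/4)×76.21 K = 107.8 K.

108 kelvin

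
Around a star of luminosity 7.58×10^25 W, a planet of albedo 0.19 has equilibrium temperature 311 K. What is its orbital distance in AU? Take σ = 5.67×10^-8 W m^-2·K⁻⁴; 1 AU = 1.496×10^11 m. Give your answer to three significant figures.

0.321 AU

Required flux: S = 4σT⁴/(1−α) = 2619 W m^-2.
S = L/(4πd²) → d = √(L/4πS) = √(7.58×10^25/(4π·2619)) = 4.799×10^10 m = 0.3208 AU.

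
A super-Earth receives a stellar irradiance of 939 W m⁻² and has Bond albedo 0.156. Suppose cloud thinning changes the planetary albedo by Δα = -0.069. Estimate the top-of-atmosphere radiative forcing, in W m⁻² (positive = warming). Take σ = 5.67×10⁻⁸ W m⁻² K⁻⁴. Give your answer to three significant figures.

The change in absorbed flux is Δ[S(1−α)/4] = −SΔα/4 = 16.20 W m⁻².

16.2 W m⁻²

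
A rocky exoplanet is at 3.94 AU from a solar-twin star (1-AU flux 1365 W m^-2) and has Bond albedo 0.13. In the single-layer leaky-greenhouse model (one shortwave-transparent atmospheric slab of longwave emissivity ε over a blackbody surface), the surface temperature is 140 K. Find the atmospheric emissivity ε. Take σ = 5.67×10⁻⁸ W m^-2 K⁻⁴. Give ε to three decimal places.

0.244

Irradiance scales as 1/d², so S = 1365 W m^-2 × (1/3.94)² = 87.93 W m^-2.
TOA balance gives T_e = 135.5 K.
Since (2−ε)/2 = (T_e/T_s)⁴ = 0.8780, ε = 0.2440.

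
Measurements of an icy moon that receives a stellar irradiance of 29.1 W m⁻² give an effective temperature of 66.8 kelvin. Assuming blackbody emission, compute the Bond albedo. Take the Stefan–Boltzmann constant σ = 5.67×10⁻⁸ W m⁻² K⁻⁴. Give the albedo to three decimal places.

0.845

From σT⁴ = S(1−α)/4 we invert for α: 1−α = 4σT⁴/S.
σT⁴ = 1.129 W m⁻², so 4σT⁴ = 4.516 W m⁻².
Hence α = 1 − 4.516/29.10 = 0.8448.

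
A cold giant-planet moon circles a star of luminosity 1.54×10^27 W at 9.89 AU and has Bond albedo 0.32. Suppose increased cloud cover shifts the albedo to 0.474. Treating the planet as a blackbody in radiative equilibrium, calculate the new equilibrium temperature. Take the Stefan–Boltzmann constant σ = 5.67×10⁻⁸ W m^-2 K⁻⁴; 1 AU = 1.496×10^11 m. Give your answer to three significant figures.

107 K

Orbital distance: d = 9.89 AU = 1.480×10^12 m.
S = L/(4πd²) = 55.98 W m^-2.
New equilibrium: T₂ = [(1−0.474)·55.98/(4σ)]^(1/4) = 106.7 K.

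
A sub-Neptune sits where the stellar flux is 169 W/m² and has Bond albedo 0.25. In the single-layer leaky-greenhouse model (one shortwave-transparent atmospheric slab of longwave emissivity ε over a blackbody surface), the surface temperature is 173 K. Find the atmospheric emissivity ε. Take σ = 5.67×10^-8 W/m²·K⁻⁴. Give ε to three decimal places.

Effective temperature: T_e = [S(1−α)/(4σ)]^(1/4) = 153.8 K.
Inverting T_s⁴ = 2T_e⁴/(2−ε): (T_e/T_s)⁴ = 0.6239, so ε = 2(1 − 0.6239) = 0.7522.

0.752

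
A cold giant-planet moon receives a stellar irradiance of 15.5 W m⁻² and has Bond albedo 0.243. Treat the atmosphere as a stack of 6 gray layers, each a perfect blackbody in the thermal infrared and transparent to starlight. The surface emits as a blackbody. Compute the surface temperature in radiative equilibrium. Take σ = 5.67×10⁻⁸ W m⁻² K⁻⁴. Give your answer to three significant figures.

Top-of-atmosphere balance: σT_e⁴ = S(1−α)/4 = 2.933 W m⁻² → T_e = 84.81 K.
Layer-by-layer balance gives σT_s⁴ = (N+1)σT_e⁴, so T_s = 7^¼·84.81 = 137.9 K.

138 K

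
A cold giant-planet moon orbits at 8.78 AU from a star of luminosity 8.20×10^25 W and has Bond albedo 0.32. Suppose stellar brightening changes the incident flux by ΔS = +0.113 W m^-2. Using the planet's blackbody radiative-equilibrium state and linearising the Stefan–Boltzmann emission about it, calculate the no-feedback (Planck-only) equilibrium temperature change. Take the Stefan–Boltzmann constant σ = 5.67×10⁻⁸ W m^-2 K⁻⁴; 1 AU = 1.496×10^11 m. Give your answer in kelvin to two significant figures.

d = 8.78 × 1.496×10^11 m = 1.313×10^12 m.
S = L/(4πd²) = 3.782 W m^-2.
The baseline emission temperature is T_e = 58.03 K.
Only a fraction (1−α) is absorbed and it's spread over 4πR², so ΔF = (1−α)ΔS/4 = 0.01921 W m^-2.
Linearising σT⁴ gives d(σT⁴)/dT = 4σT_e³ = 0.04432 W m^-2 per K.
Hence the no-feedback warming is ΔF/(4σT_e³) = 0.433 K.

0.43 kelvin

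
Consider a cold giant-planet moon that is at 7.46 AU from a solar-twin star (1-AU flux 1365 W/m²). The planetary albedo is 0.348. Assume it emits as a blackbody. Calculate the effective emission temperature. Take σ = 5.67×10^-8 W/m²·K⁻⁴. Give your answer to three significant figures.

By the inverse-square law, S = 1365/7.46² = 24.53 W/m².
Averaging over the sphere, the absorbed flux is S(1−α)/4 = 3.998 W/m².
Set σT⁴ = 3.998 → T = (3.998/σ)^(1/4) = 91.64 K.

91.6 kelvin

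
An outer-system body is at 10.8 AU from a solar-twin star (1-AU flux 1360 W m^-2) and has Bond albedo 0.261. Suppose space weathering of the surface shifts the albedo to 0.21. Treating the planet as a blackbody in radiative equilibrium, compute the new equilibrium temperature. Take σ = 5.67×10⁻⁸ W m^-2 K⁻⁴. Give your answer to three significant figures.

79.8 K

By the inverse-square law, S = 1360/10.8² = 11.66 W m^-2.
New equilibrium: T₂ = [(1−0.21)·11.66/(4σ)]^(1/4) = 79.83 K.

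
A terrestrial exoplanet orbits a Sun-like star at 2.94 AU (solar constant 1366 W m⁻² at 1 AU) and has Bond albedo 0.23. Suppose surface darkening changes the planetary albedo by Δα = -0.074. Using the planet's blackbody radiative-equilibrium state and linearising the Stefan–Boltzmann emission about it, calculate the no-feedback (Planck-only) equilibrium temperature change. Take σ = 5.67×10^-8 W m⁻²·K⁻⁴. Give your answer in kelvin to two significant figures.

By the inverse-square law, S = 1366/2.94² = 158.0 W m⁻².
Unperturbed T_e = [158.0·(1−0.23)/(4σ)]^¼ = 152.2 K.
TOA radiative forcing: ΔF = −S·Δα/4 = −158.0·(-0.074)/4 = 2.924 W m⁻².
Linearising σT⁴ gives d(σT⁴)/dT = 4σT_e³ = 0.7996 W m⁻² per K.
ΔT₀ = ΔF/λ_P = 2.924/0.7996 = 3.66 K.

3.7 K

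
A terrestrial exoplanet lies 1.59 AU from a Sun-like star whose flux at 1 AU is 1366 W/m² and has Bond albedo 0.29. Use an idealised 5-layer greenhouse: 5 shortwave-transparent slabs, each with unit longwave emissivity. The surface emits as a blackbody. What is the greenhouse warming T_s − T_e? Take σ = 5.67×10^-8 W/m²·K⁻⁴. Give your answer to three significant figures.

115 K

By the inverse-square law, S = 1366/1.59² = 540.3 W/m².
OLR = S(1−α)/4 = 95.91 W/m²; the top layer radiates at T_e = 202.8 K.
T_s = (N+1)^(1/4)·T_e = 317.4 K.
Warming: T_s − T_e = 114.6 K.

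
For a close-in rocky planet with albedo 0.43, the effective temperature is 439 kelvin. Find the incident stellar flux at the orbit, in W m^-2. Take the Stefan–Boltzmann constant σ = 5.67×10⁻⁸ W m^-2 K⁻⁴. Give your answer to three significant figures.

14800 W m^-2

Invert the energy balance for S: S = 4σT⁴/(1−α).
The emitted flux is σT⁴ = 2106 W m^-2.
So S = 4×2106/(1−0.43) = 14780 W m^-2.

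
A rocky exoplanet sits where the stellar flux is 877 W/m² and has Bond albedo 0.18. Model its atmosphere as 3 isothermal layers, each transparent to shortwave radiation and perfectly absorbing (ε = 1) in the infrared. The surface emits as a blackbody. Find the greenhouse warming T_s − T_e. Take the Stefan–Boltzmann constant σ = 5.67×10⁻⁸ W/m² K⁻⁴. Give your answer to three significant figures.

98.3 kelvin

OLR = S(1−α)/4 = 179.8 W/m²; the top layer radiates at T_e = 237.3 K.
T_s = (N+1)^(1/4)·T_e = 335.6 K.
Warming: T_s − T_e = 98.29 K.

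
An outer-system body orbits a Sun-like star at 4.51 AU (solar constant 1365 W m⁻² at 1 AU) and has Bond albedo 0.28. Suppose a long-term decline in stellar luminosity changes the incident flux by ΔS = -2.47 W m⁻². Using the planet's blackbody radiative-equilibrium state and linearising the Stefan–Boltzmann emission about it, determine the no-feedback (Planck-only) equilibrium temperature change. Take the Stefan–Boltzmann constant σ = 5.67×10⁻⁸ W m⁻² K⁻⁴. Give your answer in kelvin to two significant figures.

-1.1 kelvin

Flux at the orbit: S = 1365/(4.51)² = 67.11 W m⁻².
The baseline emission temperature is T_e = 120.8 K.
TOA radiative forcing: ΔF = (1−α)ΔS/4 = 0.72·(-2.47)/4 = -0.4446 W m⁻².
The Planck feedback parameter is 4σT_e³ = 0.3999 W m⁻²/K.
Hence the no-feedback warming is ΔF/(4σT_e³) = -1.11 K.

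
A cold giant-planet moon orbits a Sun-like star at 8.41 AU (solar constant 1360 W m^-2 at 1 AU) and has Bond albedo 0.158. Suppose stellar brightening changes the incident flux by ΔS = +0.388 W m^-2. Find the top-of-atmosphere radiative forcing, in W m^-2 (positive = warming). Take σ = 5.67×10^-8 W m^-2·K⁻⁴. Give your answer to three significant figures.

0.0817 W m^-2

Irradiance scales as 1/d², so S = 1360 W m^-2 × (1/8.41)² = 19.23 W m^-2.
Only a fraction (1−α) is absorbed and it's spread over 4πR², so ΔF = (1−α)ΔS/4 = 0.08167 W m^-2.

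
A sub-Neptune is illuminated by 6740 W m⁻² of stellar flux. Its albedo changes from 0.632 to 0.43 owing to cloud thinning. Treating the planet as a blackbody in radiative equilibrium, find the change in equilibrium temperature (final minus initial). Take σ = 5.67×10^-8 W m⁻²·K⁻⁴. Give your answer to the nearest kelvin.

37 kelvin

With α = 0.632, T₁ = 323.4 K.
With α = 0.43, T₂ = 360.8 K.
ΔT = T₂ − T₁ = 37.38 K.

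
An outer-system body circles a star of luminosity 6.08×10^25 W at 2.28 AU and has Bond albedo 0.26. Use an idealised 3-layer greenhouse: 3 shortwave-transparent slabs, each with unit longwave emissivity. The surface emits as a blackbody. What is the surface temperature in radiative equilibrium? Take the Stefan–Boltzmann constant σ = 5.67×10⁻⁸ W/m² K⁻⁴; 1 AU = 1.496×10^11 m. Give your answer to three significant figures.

d = 2.28 × 1.496×10^11 m = 3.411×10^11 m.
Spreading L over a sphere of radius d: S = 6.08×10^25/(4π·3.41×10^11²) = 41.59 W/m².
Top-of-atmosphere balance: σT_e⁴ = S(1−α)/4 = 7.694 W/m² → T_e = 107.9 K.
With N = 3 opaque layers, T_s = (N+1)^(1/4)·T_e = 4^(1/4)·107.9 = 152.6 K.

153 kelvin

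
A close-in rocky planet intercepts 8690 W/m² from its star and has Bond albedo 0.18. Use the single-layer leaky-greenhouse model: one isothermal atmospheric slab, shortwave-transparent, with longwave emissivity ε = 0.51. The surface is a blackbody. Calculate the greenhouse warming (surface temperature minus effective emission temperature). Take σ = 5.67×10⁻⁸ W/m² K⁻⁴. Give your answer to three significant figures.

32.2 kelvin

Effective emission temperature (TOA balance): σT_e⁴ = S(1−α)/4 = 1781 W/m² → T_e = 421.0 K.
Surface balance with a leaky layer gives σT_s⁴ = σT_e⁴·2/(2−ε), so T_s = T_e·[2/(2−0.51)]^(1/4) = 453.2 K.
Greenhouse warming: T_s − T_e = 32.15 K.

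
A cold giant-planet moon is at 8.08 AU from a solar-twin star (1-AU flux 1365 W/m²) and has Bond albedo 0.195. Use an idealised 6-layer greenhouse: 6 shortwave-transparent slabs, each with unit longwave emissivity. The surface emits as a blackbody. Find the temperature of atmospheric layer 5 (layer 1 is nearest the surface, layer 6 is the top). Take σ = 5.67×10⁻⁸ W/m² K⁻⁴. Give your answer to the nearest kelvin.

Flux at the orbit: S = 1365/(8.08)² = 20.91 W/m².
Top-of-atmosphere balance: σT_e⁴ = S(1−α)/4 = 4.208 W/m² → T_e = 92.81 K.
In the N-layer model, layer k (counted from the surface) has T_k = (N+1−k)^(1/4)·T_e.
T_5 = (2)^(1/4)·92.81 = 110.4 K.

110 kelvin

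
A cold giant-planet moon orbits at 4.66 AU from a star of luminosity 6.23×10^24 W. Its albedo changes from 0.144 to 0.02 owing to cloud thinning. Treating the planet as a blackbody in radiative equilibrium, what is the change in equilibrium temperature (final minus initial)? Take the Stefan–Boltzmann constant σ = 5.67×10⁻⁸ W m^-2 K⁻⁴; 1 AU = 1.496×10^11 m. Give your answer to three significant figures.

d = 4.66 × 1.496×10^11 m = 6.971×10^11 m.
S = L/(4πd²) = 1.020 W m^-2.
With α = 0.144, T₁ = 44.30 K.
Final:   T₂ = [S(1−0.02)/(4σ)]^(1/4) = 45.82 K.
Change: 45.82 − 44.30 = 1.524 K.

1.52 kelvin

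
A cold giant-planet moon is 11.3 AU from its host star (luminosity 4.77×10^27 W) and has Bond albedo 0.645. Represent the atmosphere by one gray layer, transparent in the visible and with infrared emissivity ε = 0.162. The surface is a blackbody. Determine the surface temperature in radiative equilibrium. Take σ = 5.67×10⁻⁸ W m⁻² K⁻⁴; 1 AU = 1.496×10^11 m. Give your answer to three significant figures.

123 K

Orbital distance: d = 11.3 AU = 1.690×10^12 m.
S = L/(4πd²) = 132.8 W m⁻².
Effective emission temperature (TOA balance): σT_e⁴ = S(1−α)/4 = 11.79 W m⁻² → T_e = 120.1 K.
Surface balance with a leaky layer gives σT_s⁴ = σT_e⁴·2/(2−ε), so T_s = T_e·[2/(2−0.162)]^(1/4) = 122.6 K.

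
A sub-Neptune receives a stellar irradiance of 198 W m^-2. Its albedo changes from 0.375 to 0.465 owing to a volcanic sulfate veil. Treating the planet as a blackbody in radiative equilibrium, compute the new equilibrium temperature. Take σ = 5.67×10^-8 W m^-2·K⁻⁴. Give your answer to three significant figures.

T₂ = [S(1−α₂)/(4σ)]^(1/4) = [198.0·0.535/(4σ)]^(1/4) = 147.0 K.

147 K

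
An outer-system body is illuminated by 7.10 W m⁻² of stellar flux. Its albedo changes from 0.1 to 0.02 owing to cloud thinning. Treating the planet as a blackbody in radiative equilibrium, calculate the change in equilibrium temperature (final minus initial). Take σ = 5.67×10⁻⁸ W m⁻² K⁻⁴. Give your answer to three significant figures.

1.57 K

Initial: T₁ = [S(1−0.1)/(4σ)]^(1/4) = 72.86 K.
With α = 0.02, T₂ = 74.42 K.
Change: 74.42 − 72.86 = 1.568 K.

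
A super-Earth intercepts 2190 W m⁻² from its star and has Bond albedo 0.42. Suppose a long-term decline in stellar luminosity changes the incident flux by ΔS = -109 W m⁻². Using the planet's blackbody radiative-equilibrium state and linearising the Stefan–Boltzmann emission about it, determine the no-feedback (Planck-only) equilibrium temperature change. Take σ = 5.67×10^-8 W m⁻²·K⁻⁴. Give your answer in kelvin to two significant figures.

The baseline emission temperature is T_e = 273.6 K.
Only a fraction (1−α) is absorbed and it's spread over 4πR², so ΔF = (1−α)ΔS/4 = -15.81 W m⁻².
Linearising σT⁴ gives d(σT⁴)/dT = 4σT_e³ = 4.643 W m⁻² per K.
Hence the no-feedback warming is ΔF/(4σT_e³) = -3.40 K.

-3.4 kelvin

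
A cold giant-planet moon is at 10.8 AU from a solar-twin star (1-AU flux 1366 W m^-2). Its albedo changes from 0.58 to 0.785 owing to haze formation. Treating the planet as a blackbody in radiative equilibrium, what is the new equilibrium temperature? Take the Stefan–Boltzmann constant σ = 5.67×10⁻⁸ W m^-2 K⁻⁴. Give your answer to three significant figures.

By the inverse-square law, S = 1366/10.8² = 11.71 W m^-2.
New equilibrium: T₂ = [(1−0.785)·11.71/(4σ)]^(1/4) = 57.72 K.

57.7 K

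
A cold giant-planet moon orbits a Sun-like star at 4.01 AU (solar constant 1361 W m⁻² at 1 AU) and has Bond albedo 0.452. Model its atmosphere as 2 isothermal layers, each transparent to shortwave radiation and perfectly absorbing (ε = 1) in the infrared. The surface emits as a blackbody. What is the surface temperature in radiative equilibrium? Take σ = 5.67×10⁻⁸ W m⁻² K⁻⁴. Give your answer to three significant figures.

By the inverse-square law, S = 1361/4.01² = 84.64 W m⁻².
Top-of-atmosphere balance: σT_e⁴ = S(1−α)/4 = 11.60 W m⁻² → T_e = 119.6 K.
Layer-by-layer balance gives σT_s⁴ = (N+1)σT_e⁴, so T_s = 3^¼·119.6 = 157.4 K.

157 kelvin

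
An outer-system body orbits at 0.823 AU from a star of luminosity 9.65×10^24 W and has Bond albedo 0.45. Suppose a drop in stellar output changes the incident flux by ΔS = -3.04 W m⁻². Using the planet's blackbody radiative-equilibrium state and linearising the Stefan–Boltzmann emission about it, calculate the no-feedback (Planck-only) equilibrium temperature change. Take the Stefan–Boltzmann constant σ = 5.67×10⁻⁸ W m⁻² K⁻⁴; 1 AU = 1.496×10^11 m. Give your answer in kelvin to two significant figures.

-1.6 K

d = 0.823 × 1.496×10^11 m = 1.231×10^11 m.
S = L/(4πd²) = 50.66 W m⁻².
The baseline emission temperature is T_e = 105.3 K.
Only a fraction (1−α) is absorbed and it's spread over 4πR², so ΔF = (1−α)ΔS/4 = -0.4180 W m⁻².
Planck response: λ_P = 4σT_e³ = 4·5.67×10⁻⁸·(105.3)³ = 0.2647 W m⁻²/K.
So ΔT₀ = -0.4180/0.2647 = -1.58 K.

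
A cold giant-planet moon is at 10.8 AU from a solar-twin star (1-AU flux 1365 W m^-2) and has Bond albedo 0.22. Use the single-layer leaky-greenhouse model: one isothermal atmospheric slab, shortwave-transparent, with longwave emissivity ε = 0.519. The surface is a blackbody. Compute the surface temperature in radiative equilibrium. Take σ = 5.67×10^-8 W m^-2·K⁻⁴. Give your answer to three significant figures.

By the inverse-square law, S = 1365/10.8² = 11.70 W m^-2.
The planet radiates to space at T_e = [S(1−α)/(4σ)]^(1/4) = 79.65 K.
Surface balance with a leaky layer gives σT_s⁴ = σT_e⁴·2/(2−ε), so T_s = T_e·[2/(2−0.519)]^(1/4) = 85.86 K.

85.9 K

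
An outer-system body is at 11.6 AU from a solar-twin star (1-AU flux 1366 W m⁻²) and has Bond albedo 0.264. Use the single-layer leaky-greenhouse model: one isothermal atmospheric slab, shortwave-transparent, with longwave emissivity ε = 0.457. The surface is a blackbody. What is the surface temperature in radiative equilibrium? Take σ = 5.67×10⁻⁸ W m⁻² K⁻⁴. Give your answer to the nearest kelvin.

81 K

Irradiance scales as 1/d², so S = 1366 W m⁻² × (1/11.6)² = 10.15 W m⁻².
At the top of the atmosphere, σT_e⁴ = S(1−α)/4 = 1.868 W m⁻², giving T_e = 75.76 K.
Surface balance with a leaky layer gives σT_s⁴ = σT_e⁴·2/(2−ε), so T_s = T_e·[2/(2−0.457)]^(1/4) = 80.84 K.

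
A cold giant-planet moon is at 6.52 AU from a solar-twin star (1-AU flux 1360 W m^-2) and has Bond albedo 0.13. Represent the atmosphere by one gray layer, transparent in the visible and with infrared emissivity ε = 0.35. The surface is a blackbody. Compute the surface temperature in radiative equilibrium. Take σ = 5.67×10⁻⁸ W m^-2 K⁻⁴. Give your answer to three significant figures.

110 kelvin

Irradiance scales as 1/d², so S = 1360 W m^-2 × (1/6.52)² = 31.99 W m^-2.
Effective emission temperature (TOA balance): σT_e⁴ = S(1−α)/4 = 6.958 W m^-2 → T_e = 105.3 K.
Surface balance with a leaky layer gives σT_s⁴ = σT_e⁴·2/(2−ε), so T_s = T_e·[2/(2−0.35)]^(1/4) = 110.4 K.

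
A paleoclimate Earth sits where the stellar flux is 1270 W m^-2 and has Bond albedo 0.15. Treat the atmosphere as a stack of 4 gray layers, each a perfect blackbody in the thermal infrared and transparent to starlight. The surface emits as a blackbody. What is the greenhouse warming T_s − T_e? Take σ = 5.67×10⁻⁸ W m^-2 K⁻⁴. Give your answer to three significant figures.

The effective emission temperature is T_e = [S(1−α)/(4σ)]^¼ = 262.7 K.
T_s = (N+1)^(1/4)·T_e = 392.8 K.
Warming: T_s − T_e = 130.1 K.

130 kelvin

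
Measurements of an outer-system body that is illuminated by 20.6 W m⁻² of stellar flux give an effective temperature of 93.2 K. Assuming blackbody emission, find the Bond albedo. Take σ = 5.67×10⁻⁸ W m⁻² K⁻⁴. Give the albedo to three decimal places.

Energy balance: S(1−α)/4 = σT⁴, so 1−α = 4σT⁴/S.
σT⁴ = 4.278 W m⁻², so 4σT⁴ = 17.11 W m⁻².
1−α = 17.11/20.60 = 0.8307, so α = 0.1693.

0.169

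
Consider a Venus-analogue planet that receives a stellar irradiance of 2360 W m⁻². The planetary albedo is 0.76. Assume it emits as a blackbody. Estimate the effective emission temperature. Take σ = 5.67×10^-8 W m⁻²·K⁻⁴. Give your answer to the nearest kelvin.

Averaging over the sphere, the absorbed flux is S(1−α)/4 = 141.6 W m⁻².
Balancing against σT⁴: T = (141.6/5.67×10⁻⁸)^(1/4) = 223.5 K.

224 K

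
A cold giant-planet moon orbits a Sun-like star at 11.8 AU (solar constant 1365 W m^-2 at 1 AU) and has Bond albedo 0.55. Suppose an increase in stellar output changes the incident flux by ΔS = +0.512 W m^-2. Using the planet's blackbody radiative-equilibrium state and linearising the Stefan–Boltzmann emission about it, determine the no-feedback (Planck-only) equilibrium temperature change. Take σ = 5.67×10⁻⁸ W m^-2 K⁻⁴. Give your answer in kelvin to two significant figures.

0.87 K

By the inverse-square law, S = 1365/11.8² = 9.803 W m^-2.
Reference equilibrium: T_e = [S(1−α)/(4σ)]^(1/4) = 66.41 K.
ΔF = Δ[S(1−α)]/4 = (1−0.55)·+0.512/4 = 0.05760 W m^-2.
Linearising σT⁴ gives d(σT⁴)/dT = 4σT_e³ = 0.06643 W m^-2 per K.
Hence the no-feedback warming is ΔF/(4σT_e³) = 0.867 K.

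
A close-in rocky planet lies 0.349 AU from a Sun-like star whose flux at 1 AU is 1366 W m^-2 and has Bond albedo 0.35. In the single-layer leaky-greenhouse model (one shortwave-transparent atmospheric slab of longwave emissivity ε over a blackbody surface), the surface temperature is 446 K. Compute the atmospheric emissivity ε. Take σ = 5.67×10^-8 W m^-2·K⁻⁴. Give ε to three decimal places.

By the inverse-square law, S = 1366/0.349² = 11220 W m^-2.
Effective temperature: T_e = [S(1−α)/(4σ)]^(1/4) = 423.4 K.
T_s⁴ = T_e⁴·2/(2−ε) → ε = 2 − 2(T_e/T_s)⁴ = 2 − 2·(423.4/446)⁴ = 0.3753.

0.375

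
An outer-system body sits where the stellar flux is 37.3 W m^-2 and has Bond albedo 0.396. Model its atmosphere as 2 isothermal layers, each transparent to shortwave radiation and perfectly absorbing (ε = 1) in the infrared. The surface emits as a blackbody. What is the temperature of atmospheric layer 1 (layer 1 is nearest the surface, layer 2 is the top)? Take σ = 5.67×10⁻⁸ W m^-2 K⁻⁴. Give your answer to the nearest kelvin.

119 K

Top-of-atmosphere balance: σT_e⁴ = S(1−α)/4 = 5.632 W m^-2 → T_e = 99.83 K.
Each opaque layer satisfies 2T_j⁴ = T_{j−1}⁴ + T_{j+1}⁴, giving T_k⁴ = (N+1−k)T_e⁴.
With k = 1: T_1 = (2+1−1)^¼·99.83 K = 118.7 K.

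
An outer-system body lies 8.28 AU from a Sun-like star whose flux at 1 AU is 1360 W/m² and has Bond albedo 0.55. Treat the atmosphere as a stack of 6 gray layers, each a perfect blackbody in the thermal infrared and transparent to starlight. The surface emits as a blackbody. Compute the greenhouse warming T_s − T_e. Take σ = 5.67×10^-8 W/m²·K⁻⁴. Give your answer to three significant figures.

By the inverse-square law, S = 1360/8.28² = 19.84 W/m².
OLR = S(1−α)/4 = 2.232 W/m²; the top layer radiates at T_e = 79.21 K.
T_s = (N+1)^(1/4)·T_e = 128.8 K.
Warming: T_s − T_e = 49.63 K.

49.6 kelvin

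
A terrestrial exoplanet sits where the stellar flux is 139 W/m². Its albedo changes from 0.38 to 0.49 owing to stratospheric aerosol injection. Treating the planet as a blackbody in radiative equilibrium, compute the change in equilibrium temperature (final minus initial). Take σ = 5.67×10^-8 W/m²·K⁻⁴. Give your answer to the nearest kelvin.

With α = 0.38, T₁ = 139.6 K.
With α = 0.49, T₂ = 133.0 K.
ΔT = T₂ − T₁ = -6.653 K.

-7 kelvin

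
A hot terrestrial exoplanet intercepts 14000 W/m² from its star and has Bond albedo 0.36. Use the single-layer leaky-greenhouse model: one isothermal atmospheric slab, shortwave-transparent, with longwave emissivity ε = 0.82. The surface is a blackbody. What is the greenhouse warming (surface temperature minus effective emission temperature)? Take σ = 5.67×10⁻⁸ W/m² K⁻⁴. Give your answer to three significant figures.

62.9 kelvin

Effective emission temperature (TOA balance): σT_e⁴ = S(1−α)/4 = 2240 W/m² → T_e = 445.8 K.
For a single slab of emissivity ε, T_s⁴ = 2T_e⁴/(2−ε); thus T_s = 445.8·(1.695)^(1/4) = 508.7 K.
The atmosphere warms the surface by 62.86 K.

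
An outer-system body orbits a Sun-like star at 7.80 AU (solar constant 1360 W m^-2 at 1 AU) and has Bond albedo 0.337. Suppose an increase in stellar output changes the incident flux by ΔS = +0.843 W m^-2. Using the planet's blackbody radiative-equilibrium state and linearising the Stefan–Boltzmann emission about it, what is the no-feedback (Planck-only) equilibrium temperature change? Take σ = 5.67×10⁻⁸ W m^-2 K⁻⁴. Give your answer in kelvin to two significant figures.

Irradiance scales as 1/d², so S = 1360 W m^-2 × (1/7.80)² = 22.35 W m^-2.
Reference equilibrium: T_e = [S(1−α)/(4σ)]^(1/4) = 89.91 K.
TOA radiative forcing: ΔF = (1−α)ΔS/4 = 0.663·(+0.843)/4 = 0.1397 W m^-2.
The Planck feedback parameter is 4σT_e³ = 0.1648 W m^-2/K.
ΔT₀ = ΔF/λ_P = 0.1397/0.1648 = 0.848 K.

0.85 K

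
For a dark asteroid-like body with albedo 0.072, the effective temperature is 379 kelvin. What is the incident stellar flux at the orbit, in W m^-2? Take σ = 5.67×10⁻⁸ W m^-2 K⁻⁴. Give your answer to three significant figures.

5040 W m^-2

From S(1−α)/4 = σT⁴: S = 4σT⁴/(1−α).
σT⁴ = 5.67×10⁻⁸·(379)⁴ = 1170 W m^-2.
So S = 4×1170/(1−0.072) = 5043 W m^-2.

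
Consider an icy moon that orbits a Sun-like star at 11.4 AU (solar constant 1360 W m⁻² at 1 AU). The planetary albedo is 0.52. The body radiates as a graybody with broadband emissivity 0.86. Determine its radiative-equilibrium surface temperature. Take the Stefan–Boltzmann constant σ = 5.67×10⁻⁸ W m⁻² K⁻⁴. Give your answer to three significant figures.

Flux at the orbit: S = 1360/(11.4)² = 10.46 W m⁻².
Averaging over the sphere, the absorbed flux is S(1−α)/4 = 1.256 W m⁻².
Radiative balance εσT⁴ = 1.256 gives T = [1.256/(0.86·σ)]^(1/4) = 71.24 K.

71.2 K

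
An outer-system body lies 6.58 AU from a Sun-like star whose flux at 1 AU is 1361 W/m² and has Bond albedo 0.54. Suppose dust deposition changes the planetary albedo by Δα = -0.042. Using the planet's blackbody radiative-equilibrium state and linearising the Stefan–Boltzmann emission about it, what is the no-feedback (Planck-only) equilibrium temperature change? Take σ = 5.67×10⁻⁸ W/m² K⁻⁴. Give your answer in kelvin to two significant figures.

2.0 K

By the inverse-square law, S = 1361/6.58² = 31.43 W/m².
Reference equilibrium: T_e = [S(1−α)/(4σ)]^(1/4) = 89.36 K.
ΔF = −(S/4)Δα = −(31.43/4)×(-0.042) = 0.3301 W/m².
The Planck feedback parameter is 4σT_e³ = 0.1618 W/m²/K.
ΔT₀ = ΔF/λ_P = 0.3301/0.1618 = 2.04 K.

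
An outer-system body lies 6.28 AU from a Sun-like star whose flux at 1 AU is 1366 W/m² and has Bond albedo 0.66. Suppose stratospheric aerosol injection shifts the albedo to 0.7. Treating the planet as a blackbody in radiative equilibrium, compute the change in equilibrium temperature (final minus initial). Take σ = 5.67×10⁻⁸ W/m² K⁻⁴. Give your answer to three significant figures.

Flux at the orbit: S = 1366/(6.28)² = 34.64 W/m².
Before: T₁ = [34.64·0.34/(4σ)]^(1/4) = 84.89 K.
Final:   T₂ = [S(1−0.7)/(4σ)]^(1/4) = 82.27 K.
Change: 82.27 − 84.89 = -2.615 K.

-2.62 K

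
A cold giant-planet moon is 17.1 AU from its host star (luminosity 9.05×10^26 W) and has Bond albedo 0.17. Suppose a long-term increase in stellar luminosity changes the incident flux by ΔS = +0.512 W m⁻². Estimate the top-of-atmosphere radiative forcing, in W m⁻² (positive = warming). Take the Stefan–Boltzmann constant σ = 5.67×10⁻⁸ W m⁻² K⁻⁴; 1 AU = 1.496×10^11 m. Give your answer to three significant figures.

Orbital distance: d = 17.1 AU = 2.558×10^12 m.
Spreading L over a sphere of radius d: S = 9.05×10^26/(4π·2.56×10^12²) = 11.00 W m⁻².
TOA radiative forcing: ΔF = (1−α)ΔS/4 = 0.83·(+0.512)/4 = 0.1062 W m⁻².

0.106 W m⁻²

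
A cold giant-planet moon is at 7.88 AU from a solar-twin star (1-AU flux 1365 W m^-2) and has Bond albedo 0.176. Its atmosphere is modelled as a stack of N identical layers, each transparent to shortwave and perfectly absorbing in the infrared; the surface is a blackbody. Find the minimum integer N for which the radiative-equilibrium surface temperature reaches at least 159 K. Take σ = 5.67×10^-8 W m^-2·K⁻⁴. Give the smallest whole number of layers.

Irradiance scales as 1/d², so S = 1365 W m^-2 × (1/7.88)² = 21.98 W m^-2.
OLR = S(1−α)/4 = 4.528 W m^-2; the top layer radiates at T_e = 94.53 K.
T_s = (N+1)^(1/4)·T_e ≥ 159 K requires N+1 ≥ (T_s/T_e)⁴ = (159/94.53)⁴ = 8.002.
So N ≥ 7.002; the smallest integer is N = 8.

8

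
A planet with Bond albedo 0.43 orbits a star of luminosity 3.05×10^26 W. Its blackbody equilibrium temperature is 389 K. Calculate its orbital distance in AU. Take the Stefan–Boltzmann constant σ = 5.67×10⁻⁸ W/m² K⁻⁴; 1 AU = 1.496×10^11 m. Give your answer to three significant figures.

0.345 AU

Required flux: S = 4σT⁴/(1−α) = 9111 W/m².
Then d = [L/(4πS)]^(1/2) = 5.161×10^10 m, i.e. 0.3450 AU.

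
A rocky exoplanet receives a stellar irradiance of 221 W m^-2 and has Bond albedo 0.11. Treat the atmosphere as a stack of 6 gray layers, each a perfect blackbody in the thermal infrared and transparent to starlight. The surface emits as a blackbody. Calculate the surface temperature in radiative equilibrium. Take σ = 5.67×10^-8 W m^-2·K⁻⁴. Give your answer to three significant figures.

Top-of-atmosphere balance: σT_e⁴ = S(1−α)/4 = 49.17 W m^-2 → T_e = 171.6 K.
With N = 6 opaque layers, T_s = (N+1)^(1/4)·T_e = 7^(1/4)·171.6 = 279.1 K.

279 K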